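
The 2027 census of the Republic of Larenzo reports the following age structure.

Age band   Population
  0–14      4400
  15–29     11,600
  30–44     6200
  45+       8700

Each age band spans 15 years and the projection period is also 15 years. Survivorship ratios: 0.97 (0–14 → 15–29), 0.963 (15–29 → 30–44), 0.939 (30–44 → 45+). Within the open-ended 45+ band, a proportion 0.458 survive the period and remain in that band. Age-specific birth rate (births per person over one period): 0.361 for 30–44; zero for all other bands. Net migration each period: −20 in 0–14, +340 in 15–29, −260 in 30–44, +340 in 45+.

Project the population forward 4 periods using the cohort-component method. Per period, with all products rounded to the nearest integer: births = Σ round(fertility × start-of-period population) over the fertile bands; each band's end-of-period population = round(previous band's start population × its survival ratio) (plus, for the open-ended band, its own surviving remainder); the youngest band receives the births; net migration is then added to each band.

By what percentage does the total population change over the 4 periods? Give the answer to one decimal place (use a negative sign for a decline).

Let band 1 be 0–14 through band 4 = 45+.
— Period 1 —
Births: 6200 * 0.361 = 2238
Band 2: 4400 * 0.97 = 4268
Band 3: 11600 * 0.963 = 11171
Band 4: 6200 * 0.939 + 8700 * 0.458 = 5822 + 3985 = 9807
Net migration: Band 1 − 20 → 2218; Band 2 + 340 → 4608; Band 3 − 260 → 10911; Band 4 + 340 → 10147
Population now: 0–14=2218, 15–29=4608, 30–44=10911, 45+=10147
— Period 2 —
Births: 10911 * 0.361 = 3939
Band 2: 2218 * 0.97 = 2151
Band 3: 4608 * 0.963 = 4438
Band 4: 10911 * 0.939 + 10147 * 0.458 = 10245 + 4647 = 14892
Net migration: Band 1 − 20 → 3919; Band 2 + 340 → 2491; Band 3 − 260 → 4178; Band 4 + 340 → 15232
Population now: 0–14=3919, 15–29=2491, 30–44=4178, 45+=15232
— Period 3 —
Births: 4178 * 0.361 = 1508
Band 2: 3919 * 0.97 = 3801
Band 3: 2491 * 0.963 = 2399
Band 4: 4178 * 0.939 + 15232 * 0.458 = 3923 + 6976 = 10899
Net migration: Band 1 − 20 → 1488; Band 2 + 340 → 4141; Band 3 − 260 → 2139; Band 4 + 340 → 11239
Population now: 0–14=1488, 15–29=4141, 30–44=2139, 45+=11239
— Period 4 —
Births: 2139 * 0.361 = 772
Band 2: 1488 * 0.97 = 1443
Band 3: 4141 * 0.963 = 3988
Band 4: 2139 * 0.939 + 11239 * 0.458 = 2009 + 5147 = 7156
Net migration: Band 1 − 20 → 752; Band 2 + 340 → 1783; Band 3 − 260 → 3728; Band 4 + 340 → 7496
Population now: 0–14=752, 15–29=1783, 30–44=3728, 45+=7496
Total: 30900 → 13759; change = -17141; percentage change = -55.5%

-55.5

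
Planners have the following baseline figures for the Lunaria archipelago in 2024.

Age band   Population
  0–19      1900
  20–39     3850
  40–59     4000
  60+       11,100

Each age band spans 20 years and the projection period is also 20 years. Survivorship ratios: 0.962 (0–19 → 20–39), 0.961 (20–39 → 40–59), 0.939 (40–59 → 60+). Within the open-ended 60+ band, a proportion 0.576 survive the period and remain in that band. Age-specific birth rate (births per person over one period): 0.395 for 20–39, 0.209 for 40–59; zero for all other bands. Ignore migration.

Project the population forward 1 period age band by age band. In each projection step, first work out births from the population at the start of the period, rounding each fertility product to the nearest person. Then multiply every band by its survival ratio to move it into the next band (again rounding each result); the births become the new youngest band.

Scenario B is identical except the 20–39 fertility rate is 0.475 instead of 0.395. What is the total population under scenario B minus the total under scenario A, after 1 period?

Numbering the groups 1..4 from youngest to oldest:
After projecting period 1:
Births: 3850 × 0.395 = 1521 ; 4000 × 0.209 = 836 ⇒ total 2357
Group 2: 1900 × 0.962 = 1828
Group 3: 3850 × 0.961 = 3700
Group 4: 4000 × 0.939 + 11100 × 0.576 = 3756 + 6394 = 10150
→ [2357, 1828, 3700, 10150]
Scenario A total after 1 period: 18035
Scenario B projection —
After projecting period 1:
Births: 3850 × 0.475 = 1829 ; 4000 × 0.209 = 836 ⇒ total 2665
Group 2: 1900 × 0.962 = 1828
Group 3: 3850 × 0.961 = 3700
Group 4: 4000 × 0.939 + 11100 × 0.576 = 3756 + 6394 = 10150
→ [2665, 1828, 3700, 10150]
Scenario B total after 1 period: 18343
Difference B − A = 18343 − 18035 = 308

308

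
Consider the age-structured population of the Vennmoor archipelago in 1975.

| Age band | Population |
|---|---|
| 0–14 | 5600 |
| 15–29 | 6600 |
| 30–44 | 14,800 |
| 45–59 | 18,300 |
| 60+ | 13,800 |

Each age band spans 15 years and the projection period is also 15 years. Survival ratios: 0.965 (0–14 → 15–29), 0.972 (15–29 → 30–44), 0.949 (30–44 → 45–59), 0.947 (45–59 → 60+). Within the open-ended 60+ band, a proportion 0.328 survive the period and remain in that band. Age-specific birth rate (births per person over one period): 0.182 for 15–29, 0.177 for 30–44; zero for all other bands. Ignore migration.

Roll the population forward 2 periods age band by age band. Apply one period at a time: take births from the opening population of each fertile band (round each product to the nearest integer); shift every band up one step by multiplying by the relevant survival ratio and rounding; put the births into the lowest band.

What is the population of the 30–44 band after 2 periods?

5253

Period 1.
Births: 6600 × 0.182 = 1201 ; 14800 × 0.177 = 2620 → 3821
15–29: 5600 × 0.965 = 5404
30–44: 6600 × 0.972 = 6415
45–59: 14800 × 0.949 = 14045
60+: 18300 × 0.947 + 13800 × 0.328 = 17330 + 4526 = 21856
Population now: 0–14=3821, 15–29=5404, 30–44=6415, 45–59=14045, 60+=21856
Period 2.
Births: 5404 × 0.182 = 984 ; 6415 × 0.177 = 1135 → 2119
15–29: 3821 × 0.965 = 3687
30–44: 5404 × 0.972 = 5253
45–59: 6415 × 0.949 = 6088
60+: 14045 × 0.947 + 21856 × 0.328 = 13301 + 7169 = 20470
Population now: 0–14=2119, 15–29=3687, 30–44=5253, 45–59=6088, 60+=20470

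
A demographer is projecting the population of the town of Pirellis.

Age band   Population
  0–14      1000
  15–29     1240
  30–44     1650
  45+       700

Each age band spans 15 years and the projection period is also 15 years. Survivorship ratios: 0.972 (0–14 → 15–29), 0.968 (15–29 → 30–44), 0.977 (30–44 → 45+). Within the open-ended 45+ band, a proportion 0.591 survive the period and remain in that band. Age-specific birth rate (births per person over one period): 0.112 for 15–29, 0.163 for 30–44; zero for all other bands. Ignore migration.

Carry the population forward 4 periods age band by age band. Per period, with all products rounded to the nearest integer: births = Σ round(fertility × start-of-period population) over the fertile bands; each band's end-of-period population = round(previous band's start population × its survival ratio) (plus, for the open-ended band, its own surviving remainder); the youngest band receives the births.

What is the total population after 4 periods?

2320

Period 1:
Births: 1240 × 0.112 = 139, 1650 × 0.163 = 269 → total 408
15–29: 1000 × 0.972 = 972
30–44: 1240 × 0.968 = 1200
45+: 1650 × 0.977 + 700 × 0.591 = 1612 + 414 = 2026
→ [408, 972, 1200, 2026]
Period 2:
Births: 972 × 0.112 = 109, 1200 × 0.163 = 196 → total 305
15–29: 408 × 0.972 = 397
30–44: 972 × 0.968 = 941
45+: 1200 × 0.977 + 2026 × 0.591 = 1172 + 1197 = 2369
→ [305, 397, 941, 2369]
Period 3:
Births: 397 × 0.112 = 44, 941 × 0.163 = 153 → total 197
15–29: 305 × 0.972 = 296
30–44: 397 × 0.968 = 384
45+: 941 × 0.977 + 2369 × 0.591 = 919 + 1400 = 2319
→ [197, 296, 384, 2319]
Period 4:
Births: 296 × 0.112 = 33, 384 × 0.163 = 63 → total 96
15–29: 197 × 0.972 = 191
30–44: 296 × 0.968 = 287
45+: 384 × 0.977 + 2319 × 0.591 = 375 + 1371 = 1746
→ [96, 191, 287, 1746]
Total after period 4: 96 + 191 + 287 + 1746 = 2320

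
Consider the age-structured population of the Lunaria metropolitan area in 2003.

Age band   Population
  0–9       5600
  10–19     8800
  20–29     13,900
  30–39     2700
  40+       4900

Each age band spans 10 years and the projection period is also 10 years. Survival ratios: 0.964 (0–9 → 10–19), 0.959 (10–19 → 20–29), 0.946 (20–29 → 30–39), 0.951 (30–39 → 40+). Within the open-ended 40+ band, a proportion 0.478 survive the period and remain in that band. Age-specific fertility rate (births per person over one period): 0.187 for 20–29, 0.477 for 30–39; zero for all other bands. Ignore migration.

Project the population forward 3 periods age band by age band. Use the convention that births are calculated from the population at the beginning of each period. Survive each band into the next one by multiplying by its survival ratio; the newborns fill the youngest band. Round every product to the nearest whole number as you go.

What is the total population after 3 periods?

[period 1]
Births: 13900 * 0.187 = 2599 ; 2700 * 0.477 = 1288 → 3887
10–19: 5600 * 0.964 = 5398
20–29: 8800 * 0.959 = 8439
30–39: 13900 * 0.946 = 13149
40+: 2700 * 0.951 + 4900 * 0.478 = 2568 + 2342 = 4910
Population now: 0–9=3887, 10–19=5398, 20–29=8439, 30–39=13149, 40+=4910
[period 2]
Births: 8439 * 0.187 = 1578 ; 13149 * 0.477 = 6272 → 7850
10–19: 3887 * 0.964 = 3747
20–29: 5398 * 0.959 = 5177
30–39: 8439 * 0.946 = 7983
40+: 13149 * 0.951 + 4910 * 0.478 = 12505 + 2347 = 14852
Population now: 0–9=7850, 10–19=3747, 20–29=5177, 30–39=7983, 40+=14852
[period 3]
Births: 5177 * 0.187 = 968 ; 7983 * 0.477 = 3808 → 4776
10–19: 7850 * 0.964 = 7567
20–29: 3747 * 0.959 = 3593
30–39: 5177 * 0.946 = 4897
40+: 7983 * 0.951 + 14852 * 0.478 = 7592 + 7099 = 14691
Population now: 0–9=4776, 10–19=7567, 20–29=3593, 30–39=4897, 40+=14691
Total after period 3: 4776 + 7567 + 3593 + 4897 + 14691 = 35524

35524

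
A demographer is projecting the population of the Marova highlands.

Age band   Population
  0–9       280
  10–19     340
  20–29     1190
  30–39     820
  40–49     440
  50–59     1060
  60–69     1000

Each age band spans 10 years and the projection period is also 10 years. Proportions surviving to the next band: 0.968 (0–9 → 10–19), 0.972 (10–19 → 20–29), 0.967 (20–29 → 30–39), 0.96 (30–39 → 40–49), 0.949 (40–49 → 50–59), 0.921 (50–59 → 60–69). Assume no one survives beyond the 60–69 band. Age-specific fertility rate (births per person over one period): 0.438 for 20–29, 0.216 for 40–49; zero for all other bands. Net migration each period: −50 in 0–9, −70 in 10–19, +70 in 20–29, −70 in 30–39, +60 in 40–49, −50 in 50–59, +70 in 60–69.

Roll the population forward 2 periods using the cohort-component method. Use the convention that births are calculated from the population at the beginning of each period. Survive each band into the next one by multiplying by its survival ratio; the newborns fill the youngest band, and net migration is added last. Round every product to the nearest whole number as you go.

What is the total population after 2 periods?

3629

[period 1]
Births: 1190 * 0.438 = 521  |  440 * 0.216 = 95 ⇒ total 616
10–19: 280 * 0.968 = 271
20–29: 340 * 0.972 = 330
30–39: 1190 * 0.967 = 1151
40–49: 820 * 0.96 = 787
50–59: 440 * 0.949 = 418
60–69: 1060 * 0.921 = 976
Net migration: 0–9 − 50 → 566; 10–19 − 70 → 201; 20–29 + 70 → 400; 30–39 − 70 → 1081; 40–49 + 60 → 847; 50–59 − 50 → 368; 60–69 + 70 → 1046
End of period: [566, 201, 400, 1081, 847, 368, 1046]
[period 2]
Births: 400 * 0.438 = 175  |  847 * 0.216 = 183 ⇒ total 358
10–19: 566 * 0.968 = 548
20–29: 201 * 0.972 = 195
30–39: 400 * 0.967 = 387
40–49: 1081 * 0.96 = 1038
50–59: 847 * 0.949 = 804
60–69: 368 * 0.921 = 339
Net migration: 0–9 − 50 → 308; 10–19 − 70 → 478; 20–29 + 70 → 265; 30–39 − 70 → 317; 40–49 + 60 → 1098; 50–59 − 50 → 754; 60–69 + 70 → 409
End of period: [308, 478, 265, 317, 1098, 754, 409]
Total after period 2: 308 + 478 + 265 + 317 + 1098 + 754 + 409 = 3629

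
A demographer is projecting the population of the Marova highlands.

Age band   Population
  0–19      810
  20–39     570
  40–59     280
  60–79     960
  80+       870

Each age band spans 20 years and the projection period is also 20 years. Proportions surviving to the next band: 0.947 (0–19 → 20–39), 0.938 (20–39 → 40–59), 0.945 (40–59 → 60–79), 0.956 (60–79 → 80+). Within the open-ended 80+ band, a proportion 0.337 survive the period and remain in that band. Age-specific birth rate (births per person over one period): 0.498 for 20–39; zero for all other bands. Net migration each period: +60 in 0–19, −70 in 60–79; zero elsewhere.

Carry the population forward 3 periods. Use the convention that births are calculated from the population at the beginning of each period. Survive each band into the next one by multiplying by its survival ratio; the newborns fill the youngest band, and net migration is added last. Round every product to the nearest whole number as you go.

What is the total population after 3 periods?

[period 1]
Births: 570 × 0.498 = 284
20–39: 810 × 0.947 = 767
40–59: 570 × 0.938 = 535
60–79: 280 × 0.945 = 265
80+: 960 × 0.956 + 870 × 0.337 = 918 + 293 = 1211
Net migration: 0–19 + 60 → 344; 60–79 − 70 → 195
→ [344, 767, 535, 195, 1211]
[period 2]
Births: 767 × 0.498 = 382
20–39: 344 × 0.947 = 326
40–59: 767 × 0.938 = 719
60–79: 535 × 0.945 = 506
80+: 195 × 0.956 + 1211 × 0.337 = 186 + 408 = 594
Net migration: 0–19 + 60 → 442; 60–79 − 70 → 436
→ [442, 326, 719, 436, 594]
[period 3]
Births: 326 × 0.498 = 162
20–39: 442 × 0.947 = 419
40–59: 326 × 0.938 = 306
60–79: 719 × 0.945 = 679
80+: 436 × 0.956 + 594 × 0.337 = 417 + 200 = 617
Net migration: 0–19 + 60 → 222; 60–79 − 70 → 609
→ [222, 419, 306, 609, 617]
Total after period 3: 222 + 419 + 306 + 609 + 617 = 2173

2173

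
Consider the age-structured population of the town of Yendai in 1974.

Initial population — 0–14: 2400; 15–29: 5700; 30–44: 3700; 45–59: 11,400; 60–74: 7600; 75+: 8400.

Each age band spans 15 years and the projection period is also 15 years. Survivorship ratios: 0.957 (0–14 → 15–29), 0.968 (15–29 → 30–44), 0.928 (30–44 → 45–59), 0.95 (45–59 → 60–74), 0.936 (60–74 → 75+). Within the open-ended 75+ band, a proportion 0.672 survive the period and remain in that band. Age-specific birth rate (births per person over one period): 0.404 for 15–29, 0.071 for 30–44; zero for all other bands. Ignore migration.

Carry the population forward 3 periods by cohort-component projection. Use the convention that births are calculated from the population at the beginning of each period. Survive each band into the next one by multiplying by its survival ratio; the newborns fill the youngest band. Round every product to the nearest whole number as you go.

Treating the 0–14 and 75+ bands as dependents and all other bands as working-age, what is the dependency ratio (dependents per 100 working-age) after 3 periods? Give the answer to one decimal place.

158.8

Period 1.
Births: 5700 × 0.404 = 2303  |  3700 × 0.071 = 263 — total 2566
15–29: 2400 × 0.957 = 2297
30–44: 5700 × 0.968 = 5518
45–59: 3700 × 0.928 = 3434
60–74: 11400 × 0.95 = 10830
75+: 7600 × 0.936 + 8400 × 0.672 = 7114 + 5645 = 12759
→ [2566, 2297, 5518, 3434, 10830, 12759]
Period 2.
Births: 2297 × 0.404 = 928  |  5518 × 0.071 = 392 — total 1320
15–29: 2566 × 0.957 = 2456
30–44: 2297 × 0.968 = 2223
45–59: 5518 × 0.928 = 5121
60–74: 3434 × 0.95 = 3262
75+: 10830 × 0.936 + 12759 × 0.672 = 10137 + 8574 = 18711
→ [1320, 2456, 2223, 5121, 3262, 18711]
Period 3.
Births: 2456 × 0.404 = 992  |  2223 × 0.071 = 158 — total 1150
15–29: 1320 × 0.957 = 1263
30–44: 2456 × 0.968 = 2377
45–59: 2223 × 0.928 = 2063
60–74: 5121 × 0.95 = 4865
75+: 3262 × 0.936 + 18711 × 0.672 = 3053 + 12574 = 15627
→ [1150, 1263, 2377, 2063, 4865, 15627]
Dependents (band 0–14 + band 75+) = 1150 + 15627 = 16777; working-age = 10568; ratio = 16777/10568 × 100 = 158.8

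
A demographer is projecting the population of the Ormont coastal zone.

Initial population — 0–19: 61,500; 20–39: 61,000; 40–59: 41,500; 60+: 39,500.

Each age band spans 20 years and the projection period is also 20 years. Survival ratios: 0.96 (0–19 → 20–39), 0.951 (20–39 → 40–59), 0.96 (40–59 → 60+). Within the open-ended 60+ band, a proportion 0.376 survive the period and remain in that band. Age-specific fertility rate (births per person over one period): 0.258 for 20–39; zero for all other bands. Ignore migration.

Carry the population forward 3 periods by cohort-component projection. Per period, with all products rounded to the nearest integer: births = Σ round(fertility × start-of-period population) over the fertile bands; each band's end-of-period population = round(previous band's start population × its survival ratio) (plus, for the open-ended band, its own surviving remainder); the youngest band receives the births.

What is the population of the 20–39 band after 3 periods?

14623

After projecting period 1:
Births: 61000 × 0.258 = 15738
20–39: 61500 × 0.96 = 59040
40–59: 61000 × 0.951 = 58011
60+: 41500 × 0.96 + 39500 × 0.376 = 39840 + 14852 = 54692
End of period: [15738, 59040, 58011, 54692]
After projecting period 2:
Births: 59040 × 0.258 = 15232
20–39: 15738 × 0.96 = 15108
40–59: 59040 × 0.951 = 56147
60+: 58011 × 0.96 + 54692 × 0.376 = 55691 + 20564 = 76255
End of period: [15232, 15108, 56147, 76255]
After projecting period 3:
Births: 15108 × 0.258 = 3898
20–39: 15232 × 0.96 = 14623
40–59: 15108 × 0.951 = 14368
60+: 56147 × 0.96 + 76255 × 0.376 = 53901 + 28672 = 82573
End of period: [3898, 14623, 14368, 82573]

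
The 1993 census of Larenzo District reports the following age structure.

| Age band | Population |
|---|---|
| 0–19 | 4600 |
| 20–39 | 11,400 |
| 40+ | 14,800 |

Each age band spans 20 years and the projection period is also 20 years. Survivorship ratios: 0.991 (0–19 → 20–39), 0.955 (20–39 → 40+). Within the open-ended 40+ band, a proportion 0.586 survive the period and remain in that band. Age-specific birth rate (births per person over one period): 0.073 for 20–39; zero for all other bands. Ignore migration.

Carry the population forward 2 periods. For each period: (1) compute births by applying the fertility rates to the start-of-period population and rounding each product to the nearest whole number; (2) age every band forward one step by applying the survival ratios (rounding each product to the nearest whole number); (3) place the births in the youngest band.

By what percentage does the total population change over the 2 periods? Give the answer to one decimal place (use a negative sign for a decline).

-44.9

After projecting period 1:
Births: 11400 × 0.073 = 832
20–39: 4600 × 0.991 = 4559
40+: 11400 × 0.955 + 14800 × 0.586 = 10887 + 8673 = 19560
→ [832, 4559, 19560]
After projecting period 2:
Births: 4559 × 0.073 = 333
20–39: 832 × 0.991 = 825
40+: 4559 × 0.955 + 19560 × 0.586 = 4354 + 11462 = 15816
→ [333, 825, 15816]
Total: 30800 → 16974; change = -13826; percentage change = -44.9%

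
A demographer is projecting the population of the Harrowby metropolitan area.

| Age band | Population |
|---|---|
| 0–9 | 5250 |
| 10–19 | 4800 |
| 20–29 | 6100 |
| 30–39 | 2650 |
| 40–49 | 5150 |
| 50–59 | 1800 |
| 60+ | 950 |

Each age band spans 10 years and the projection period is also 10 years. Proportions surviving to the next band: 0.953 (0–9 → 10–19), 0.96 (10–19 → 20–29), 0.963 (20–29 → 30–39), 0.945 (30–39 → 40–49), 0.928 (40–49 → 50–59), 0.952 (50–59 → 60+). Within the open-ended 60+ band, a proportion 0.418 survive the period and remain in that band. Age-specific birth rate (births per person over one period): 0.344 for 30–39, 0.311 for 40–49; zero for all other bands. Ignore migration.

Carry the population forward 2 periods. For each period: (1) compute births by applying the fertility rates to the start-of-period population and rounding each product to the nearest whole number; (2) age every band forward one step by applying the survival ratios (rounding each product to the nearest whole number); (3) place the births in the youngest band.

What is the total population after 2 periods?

Call the bands 1 to 7, youngest first.
— Period 1 —
Births: 2650 × 0.344 = 912, 5150 × 0.311 = 1602 → 2514
Band 2: 5250 × 0.953 = 5003
Band 3: 4800 × 0.96 = 4608
Band 4: 6100 × 0.963 = 5874
Band 5: 2650 × 0.945 = 2504
Band 6: 5150 × 0.928 = 4779
Band 7: 1800 × 0.952 + 950 × 0.418 = 1714 + 397 = 2111
→ [2514, 5003, 4608, 5874, 2504, 4779, 2111]
— Period 2 —
Births: 5874 × 0.344 = 2021, 2504 × 0.311 = 779 → 2800
Band 2: 2514 × 0.953 = 2396
Band 3: 5003 × 0.96 = 4803
Band 4: 4608 × 0.963 = 4438
Band 5: 5874 × 0.945 = 5551
Band 6: 2504 × 0.928 = 2324
Band 7: 4779 × 0.952 + 2111 × 0.418 = 4550 + 882 = 5432
→ [2800, 2396, 4803, 4438, 5551, 2324, 5432]
Total after period 2: 2800 + 2396 + 4803 + 4438 + 5551 + 2324 + 5432 = 27744

27744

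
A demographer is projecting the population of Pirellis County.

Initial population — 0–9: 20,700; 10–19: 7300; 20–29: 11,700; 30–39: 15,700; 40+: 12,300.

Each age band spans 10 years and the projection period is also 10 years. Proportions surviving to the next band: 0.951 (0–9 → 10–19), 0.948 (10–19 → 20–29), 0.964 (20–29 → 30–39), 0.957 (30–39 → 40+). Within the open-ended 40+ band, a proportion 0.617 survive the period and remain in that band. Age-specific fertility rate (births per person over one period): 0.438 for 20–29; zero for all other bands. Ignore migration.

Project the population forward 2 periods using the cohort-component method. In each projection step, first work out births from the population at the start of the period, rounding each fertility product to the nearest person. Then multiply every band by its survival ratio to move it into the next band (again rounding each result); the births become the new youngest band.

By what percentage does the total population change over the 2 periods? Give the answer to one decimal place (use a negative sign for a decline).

-14.4

Call the groups 1 to 5, youngest first.
[period 1]
Births: 11700 * 0.438 = 5125
Group 2: 20700 * 0.951 = 19686
Group 3: 7300 * 0.948 = 6920
Group 4: 11700 * 0.964 = 11279
Group 5: 15700 * 0.957 + 12300 * 0.617 = 15025 + 7589 = 22614
End of period: [5125, 19686, 6920, 11279, 22614]
[period 2]
Births: 6920 * 0.438 = 3031
Group 2: 5125 * 0.951 = 4874
Group 3: 19686 * 0.948 = 18662
Group 4: 6920 * 0.964 = 6671
Group 5: 11279 * 0.957 + 22614 * 0.617 = 10794 + 13953 = 24747
End of period: [3031, 4874, 18662, 6671, 24747]
Total: 67700 → 57985; change = -9715; percentage change = -14.4%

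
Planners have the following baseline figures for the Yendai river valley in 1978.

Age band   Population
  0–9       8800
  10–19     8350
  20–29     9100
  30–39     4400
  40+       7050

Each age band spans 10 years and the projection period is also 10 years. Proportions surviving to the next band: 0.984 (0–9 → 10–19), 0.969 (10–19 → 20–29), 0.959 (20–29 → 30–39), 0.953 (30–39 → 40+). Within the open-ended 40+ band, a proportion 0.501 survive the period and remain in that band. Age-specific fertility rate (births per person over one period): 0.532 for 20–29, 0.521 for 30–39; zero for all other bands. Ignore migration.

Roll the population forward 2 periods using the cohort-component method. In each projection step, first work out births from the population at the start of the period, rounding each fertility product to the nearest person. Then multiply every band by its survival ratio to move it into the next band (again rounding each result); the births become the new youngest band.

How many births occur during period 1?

Numbering the groups 1..5 from youngest to oldest:
[period 1]
Births: 9100 * 0.532 = 4841  |  4400 * 0.521 = 2292 — total 7133
Group 2: 8800 * 0.984 = 8659
Group 3: 8350 * 0.969 = 8091
Group 4: 9100 * 0.959 = 8727
Group 5: 4400 * 0.953 + 7050 * 0.501 = 4193 + 3532 = 7725
Population now: 0–9=7133, 10–19=8659, 20–29=8091, 30–39=8727, 40+=7725

7133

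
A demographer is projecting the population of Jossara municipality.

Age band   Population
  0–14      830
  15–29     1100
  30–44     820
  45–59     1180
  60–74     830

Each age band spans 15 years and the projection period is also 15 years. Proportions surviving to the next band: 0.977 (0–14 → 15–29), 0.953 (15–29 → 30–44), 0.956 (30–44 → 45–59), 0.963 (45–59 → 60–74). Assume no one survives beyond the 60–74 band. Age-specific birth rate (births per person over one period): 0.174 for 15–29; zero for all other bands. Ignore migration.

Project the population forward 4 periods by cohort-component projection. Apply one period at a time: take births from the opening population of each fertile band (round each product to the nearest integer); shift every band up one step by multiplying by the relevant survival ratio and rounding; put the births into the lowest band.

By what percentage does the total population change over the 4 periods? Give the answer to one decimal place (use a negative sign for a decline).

Numbering the groups 1..5 from youngest to oldest:
[period 1]
Births: 1100 × 0.174 = 191
Group 2: 830 × 0.977 = 811
Group 3: 1100 × 0.953 = 1048
Group 4: 820 × 0.956 = 784
Group 5: 1180 × 0.963 = 1136
End of period: [191, 811, 1048, 784, 1136]
[period 2]
Births: 811 × 0.174 = 141
Group 2: 191 × 0.977 = 187
Group 3: 811 × 0.953 = 773
Group 4: 1048 × 0.956 = 1002
Group 5: 784 × 0.963 = 755
End of period: [141, 187, 773, 1002, 755]
[period 3]
Births: 187 × 0.174 = 33
Group 2: 141 × 0.977 = 138
Group 3: 187 × 0.953 = 178
Group 4: 773 × 0.956 = 739
Group 5: 1002 × 0.963 = 965
End of period: [33, 138, 178, 739, 965]
[period 4]
Births: 138 × 0.174 = 24
Group 2: 33 × 0.977 = 32
Group 3: 138 × 0.953 = 132
Group 4: 178 × 0.956 = 170
Group 5: 739 × 0.963 = 712
End of period: [24, 32, 132, 170, 712]
Total: 4760 → 1070; change = -3690; percentage change = -77.5%

-77.5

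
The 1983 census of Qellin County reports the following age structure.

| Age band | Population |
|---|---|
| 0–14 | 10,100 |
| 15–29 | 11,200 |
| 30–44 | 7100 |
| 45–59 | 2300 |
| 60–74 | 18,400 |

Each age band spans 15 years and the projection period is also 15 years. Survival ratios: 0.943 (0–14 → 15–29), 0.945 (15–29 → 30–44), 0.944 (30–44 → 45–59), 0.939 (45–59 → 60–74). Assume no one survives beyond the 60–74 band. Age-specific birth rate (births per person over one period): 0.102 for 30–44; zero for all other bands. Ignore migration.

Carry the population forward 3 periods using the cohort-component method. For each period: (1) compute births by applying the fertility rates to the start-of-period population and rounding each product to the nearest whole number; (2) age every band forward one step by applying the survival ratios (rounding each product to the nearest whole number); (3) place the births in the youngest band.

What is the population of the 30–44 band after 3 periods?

Period 1:
Births: 7100 × 0.102 = 724
15–29: 10100 × 0.943 = 9524
30–44: 11200 × 0.945 = 10584
45–59: 7100 × 0.944 = 6702
60–74: 2300 × 0.939 = 2160
Population now: 0–14=724, 15–29=9524, 30–44=10584, 45–59=6702, 60–74=2160
Period 2:
Births: 10584 × 0.102 = 1080
15–29: 724 × 0.943 = 683
30–44: 9524 × 0.945 = 9000
45–59: 10584 × 0.944 = 9991
60–74: 6702 × 0.939 = 6293
Population now: 0–14=1080, 15–29=683, 30–44=9000, 45–59=9991, 60–74=6293
Period 3:
Births: 9000 × 0.102 = 918
15–29: 1080 × 0.943 = 1018
30–44: 683 × 0.945 = 645
45–59: 9000 × 0.944 = 8496
60–74: 9991 × 0.939 = 9382
Population now: 0–14=918, 15–29=1018, 30–44=645, 45–59=8496, 60–74=9382

645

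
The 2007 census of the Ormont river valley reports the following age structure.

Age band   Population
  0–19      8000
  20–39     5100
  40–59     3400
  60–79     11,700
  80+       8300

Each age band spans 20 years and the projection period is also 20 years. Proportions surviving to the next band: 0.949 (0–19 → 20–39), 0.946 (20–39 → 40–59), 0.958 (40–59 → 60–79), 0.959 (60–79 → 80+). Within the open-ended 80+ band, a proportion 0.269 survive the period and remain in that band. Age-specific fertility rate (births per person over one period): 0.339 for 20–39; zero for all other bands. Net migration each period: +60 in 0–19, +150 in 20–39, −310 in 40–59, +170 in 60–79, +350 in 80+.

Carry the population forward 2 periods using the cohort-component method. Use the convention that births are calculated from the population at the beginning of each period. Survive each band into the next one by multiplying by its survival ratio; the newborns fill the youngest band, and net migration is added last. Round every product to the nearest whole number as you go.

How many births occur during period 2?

[period 1]
Births: 5100 × 0.339 = 1729
20–39: 8000 × 0.949 = 7592
40–59: 5100 × 0.946 = 4825
60–79: 3400 × 0.958 = 3257
80+: 11700 × 0.959 + 8300 × 0.269 = 11220 + 2233 = 13453
Net migration: 0–19 + 60 → 1789; 20–39 + 150 → 7742; 40–59 − 310 → 4515; 60–79 + 170 → 3427; 80+ + 350 → 13803
End of period: [1789, 7742, 4515, 3427, 13803]
[period 2]
Births: 7742 × 0.339 = 2625
20–39: 1789 × 0.949 = 1698
40–59: 7742 × 0.946 = 7324
60–79: 4515 × 0.958 = 4325
80+: 3427 × 0.959 + 13803 × 0.269 = 3286 + 3713 = 6999
Net migration: 0–19 + 60 → 2685; 20–39 + 150 → 1848; 40–59 − 310 → 7014; 60–79 + 170 → 4495; 80+ + 350 → 7349
End of period: [2685, 1848, 7014, 4495, 7349]

2625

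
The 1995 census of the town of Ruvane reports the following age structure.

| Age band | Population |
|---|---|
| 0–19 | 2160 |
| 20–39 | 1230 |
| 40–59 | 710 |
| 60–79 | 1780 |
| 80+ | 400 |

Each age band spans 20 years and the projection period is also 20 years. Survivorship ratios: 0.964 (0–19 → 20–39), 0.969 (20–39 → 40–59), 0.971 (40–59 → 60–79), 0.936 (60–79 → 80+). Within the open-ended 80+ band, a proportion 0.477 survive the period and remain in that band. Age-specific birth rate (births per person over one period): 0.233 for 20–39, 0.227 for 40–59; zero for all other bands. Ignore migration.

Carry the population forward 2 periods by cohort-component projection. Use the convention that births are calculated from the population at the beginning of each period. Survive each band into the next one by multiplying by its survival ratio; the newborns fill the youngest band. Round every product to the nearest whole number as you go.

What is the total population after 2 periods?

(Bands numbered youngest = 1 to oldest = 5.)
Period 1.
Births: 1230 × 0.233 = 287  |  710 × 0.227 = 161 — total 448
Band 2: 2160 × 0.964 = 2082
Band 3: 1230 × 0.969 = 1192
Band 4: 710 × 0.971 = 689
Band 5: 1780 × 0.936 + 400 × 0.477 = 1666 + 191 = 1857
→ [448, 2082, 1192, 689, 1857]
Period 2.
Births: 2082 × 0.233 = 485  |  1192 × 0.227 = 271 — total 756
Band 2: 448 × 0.964 = 432
Band 3: 2082 × 0.969 = 2017
Band 4: 1192 × 0.971 = 1157
Band 5: 689 × 0.936 + 1857 × 0.477 = 645 + 886 = 1531
→ [756, 432, 2017, 1157, 1531]
Total after period 2: 756 + 432 + 2017 + 1157 + 1531 = 5893

5893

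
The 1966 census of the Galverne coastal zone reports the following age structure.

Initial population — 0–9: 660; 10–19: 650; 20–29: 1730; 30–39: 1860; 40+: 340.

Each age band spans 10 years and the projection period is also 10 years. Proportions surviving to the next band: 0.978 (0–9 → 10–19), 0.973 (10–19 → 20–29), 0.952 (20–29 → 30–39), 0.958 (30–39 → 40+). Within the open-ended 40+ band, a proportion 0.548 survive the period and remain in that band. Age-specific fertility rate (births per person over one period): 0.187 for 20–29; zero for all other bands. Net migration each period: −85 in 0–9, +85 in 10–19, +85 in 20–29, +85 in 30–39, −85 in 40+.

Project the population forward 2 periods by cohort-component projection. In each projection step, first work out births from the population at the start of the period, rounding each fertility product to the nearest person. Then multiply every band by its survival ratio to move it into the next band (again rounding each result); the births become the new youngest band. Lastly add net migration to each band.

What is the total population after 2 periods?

4537

(Groups numbered youngest = 1 to oldest = 5.)
Period 1:
Births: 1730 × 0.187 = 324
Group 2: 660 × 0.978 = 645
Group 3: 650 × 0.973 = 632
Group 4: 1730 × 0.952 = 1647
Group 5: 1860 × 0.958 + 340 × 0.548 = 1782 + 186 = 1968
Net migration: Group 1 − 85 → 239; Group 2 + 85 → 730; Group 3 + 85 → 717; Group 4 + 85 → 1732; Group 5 − 85 → 1883
Population now: 0–9=239, 10–19=730, 20–29=717, 30–39=1732, 40+=1883
Period 2:
Births: 717 × 0.187 = 134
Group 2: 239 × 0.978 = 234
Group 3: 730 × 0.973 = 710
Group 4: 717 × 0.952 = 683
Group 5: 1732 × 0.958 + 1883 × 0.548 = 1659 + 1032 = 2691
Net migration: Group 1 − 85 → 49; Group 2 + 85 → 319; Group 3 + 85 → 795; Group 4 + 85 → 768; Group 5 − 85 → 2606
Population now: 0–9=49, 10–19=319, 20–29=795, 30–39=768, 40+=2606
Total after period 2: 49 + 319 + 795 + 768 + 2606 = 4537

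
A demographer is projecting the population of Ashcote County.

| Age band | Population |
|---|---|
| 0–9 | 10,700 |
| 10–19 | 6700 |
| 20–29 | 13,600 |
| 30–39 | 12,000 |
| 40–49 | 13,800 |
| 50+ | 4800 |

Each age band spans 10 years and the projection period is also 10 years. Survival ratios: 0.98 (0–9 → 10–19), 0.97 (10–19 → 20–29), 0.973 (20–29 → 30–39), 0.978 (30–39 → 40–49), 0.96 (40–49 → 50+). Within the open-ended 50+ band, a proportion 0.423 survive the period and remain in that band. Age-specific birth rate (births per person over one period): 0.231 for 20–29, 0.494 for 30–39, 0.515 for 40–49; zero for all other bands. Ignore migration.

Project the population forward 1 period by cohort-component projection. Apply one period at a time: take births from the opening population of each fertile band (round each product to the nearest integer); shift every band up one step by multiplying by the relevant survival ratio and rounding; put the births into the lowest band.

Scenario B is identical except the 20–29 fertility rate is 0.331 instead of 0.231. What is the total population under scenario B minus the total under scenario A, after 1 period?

— Period 1 —
Births: 13600 * 0.231 = 3142, 12000 * 0.494 = 5928, 13800 * 0.515 = 7107 ⇒ total 16177
10–19: 10700 * 0.98 = 10486
20–29: 6700 * 0.97 = 6499
30–39: 13600 * 0.973 = 13233
40–49: 12000 * 0.978 = 11736
50+: 13800 * 0.96 + 4800 * 0.423 = 13248 + 2030 = 15278
Giving 16177 / 10486 / 6499 / 13233 / 11736 / 15278.
Scenario A total after 1 period: 73409
Scenario B projection —
— Period 1 —
Births: 13600 * 0.331 = 4502, 12000 * 0.494 = 5928, 13800 * 0.515 = 7107 ⇒ total 17537
10–19: 10700 * 0.98 = 10486
20–29: 6700 * 0.97 = 6499
30–39: 13600 * 0.973 = 13233
40–49: 12000 * 0.978 = 11736
50+: 13800 * 0.96 + 4800 * 0.423 = 13248 + 2030 = 15278
Giving 17537 / 10486 / 6499 / 13233 / 11736 / 15278.
Scenario B total after 1 period: 74769
Difference B − A = 74769 − 73409 = 1360

1360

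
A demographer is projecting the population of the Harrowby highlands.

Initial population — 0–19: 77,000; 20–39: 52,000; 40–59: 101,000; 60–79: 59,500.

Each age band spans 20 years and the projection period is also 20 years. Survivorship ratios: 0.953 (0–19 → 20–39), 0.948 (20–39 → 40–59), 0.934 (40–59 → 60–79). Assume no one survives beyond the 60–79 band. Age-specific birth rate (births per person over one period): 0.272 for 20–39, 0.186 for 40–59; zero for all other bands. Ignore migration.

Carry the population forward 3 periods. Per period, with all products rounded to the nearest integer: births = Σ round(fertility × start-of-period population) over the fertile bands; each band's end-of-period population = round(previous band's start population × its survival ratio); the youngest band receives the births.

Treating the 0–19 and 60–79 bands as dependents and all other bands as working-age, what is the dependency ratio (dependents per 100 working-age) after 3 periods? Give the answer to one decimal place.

After projecting period 1:
Births: 52000 × 0.272 = 14144  |  101000 × 0.186 = 18786 → total 32930
20–39: 77000 × 0.953 = 73381
40–59: 52000 × 0.948 = 49296
60–79: 101000 × 0.934 = 94334
→ [32930, 73381, 49296, 94334]
After projecting period 2:
Births: 73381 × 0.272 = 19960  |  49296 × 0.186 = 9169 → total 29129
20–39: 32930 × 0.953 = 31382
40–59: 73381 × 0.948 = 69565
60–79: 49296 × 0.934 = 46042
→ [29129, 31382, 69565, 46042]
After projecting period 3:
Births: 31382 × 0.272 = 8536  |  69565 × 0.186 = 12939 → total 21475
20–39: 29129 × 0.953 = 27760
40–59: 31382 × 0.948 = 29750
60–79: 69565 × 0.934 = 64974
→ [21475, 27760, 29750, 64974]
Dependents (band 0–19 + band 60–79) = 21475 + 64974 = 86449; working-age = 57510; ratio = 86449/57510 × 100 = 150.3

150.3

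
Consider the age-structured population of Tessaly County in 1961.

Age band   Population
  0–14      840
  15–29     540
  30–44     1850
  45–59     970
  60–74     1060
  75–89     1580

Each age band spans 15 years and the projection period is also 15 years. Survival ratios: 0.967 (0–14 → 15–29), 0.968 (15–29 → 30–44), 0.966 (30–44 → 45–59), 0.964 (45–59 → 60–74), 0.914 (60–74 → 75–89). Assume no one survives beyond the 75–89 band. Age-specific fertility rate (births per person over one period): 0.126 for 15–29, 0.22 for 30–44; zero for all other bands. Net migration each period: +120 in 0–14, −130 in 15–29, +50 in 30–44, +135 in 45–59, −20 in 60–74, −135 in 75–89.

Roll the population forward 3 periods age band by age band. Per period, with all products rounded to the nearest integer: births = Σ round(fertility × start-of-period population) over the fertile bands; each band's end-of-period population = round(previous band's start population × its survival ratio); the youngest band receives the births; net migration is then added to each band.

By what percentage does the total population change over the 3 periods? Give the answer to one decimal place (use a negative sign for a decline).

-41.4

After projecting period 1:
Births: 540 × 0.126 = 68  |  1850 × 0.22 = 407 — total 475
15–29: 840 × 0.967 = 812
30–44: 540 × 0.968 = 523
45–59: 1850 × 0.966 = 1787
60–74: 970 × 0.964 = 935
75–89: 1060 × 0.914 = 969
Net migration: 0–14 + 120 → 595; 15–29 − 130 → 682; 30–44 + 50 → 573; 45–59 + 135 → 1922; 60–74 − 20 → 915; 75–89 − 135 → 834
Population now: 0–14=595, 15–29=682, 30–44=573, 45–59=1922, 60–74=915, 75–89=834
After projecting period 2:
Births: 682 × 0.126 = 86  |  573 × 0.22 = 126 — total 212
15–29: 595 × 0.967 = 575
30–44: 682 × 0.968 = 660
45–59: 573 × 0.966 = 554
60–74: 1922 × 0.964 = 1853
75–89: 915 × 0.914 = 836
Net migration: 0–14 + 120 → 332; 15–29 − 130 → 445; 30–44 + 50 → 710; 45–59 + 135 → 689; 60–74 − 20 → 1833; 75–89 − 135 → 701
Population now: 0–14=332, 15–29=445, 30–44=710, 45–59=689, 60–74=1833, 75–89=701
After projecting period 3:
Births: 445 × 0.126 = 56  |  710 × 0.22 = 156 — total 212
15–29: 332 × 0.967 = 321
30–44: 445 × 0.968 = 431
45–59: 710 × 0.966 = 686
60–74: 689 × 0.964 = 664
75–89: 1833 × 0.914 = 1675
Net migration: 0–14 + 120 → 332; 15–29 − 130 → 191; 30–44 + 50 → 481; 45–59 + 135 → 821; 60–74 − 20 → 644; 75–89 − 135 → 1540
Population now: 0–14=332, 15–29=191, 30–44=481, 45–59=821, 60–74=644, 75–89=1540
Total: 6840 → 4009; change = -2831; percentage change = -41.4%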